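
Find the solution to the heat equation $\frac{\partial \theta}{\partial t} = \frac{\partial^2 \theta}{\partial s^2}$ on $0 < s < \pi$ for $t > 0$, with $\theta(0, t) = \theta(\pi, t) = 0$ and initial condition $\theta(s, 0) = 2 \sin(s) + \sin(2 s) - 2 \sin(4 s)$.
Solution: Using separation of variables $\theta = X(s)G(t)$:
Eigenfunctions: $\sin(ns)$, $n = 1, 2, 3, \ldots$
General solution: $\theta(s, t) = \sum c_n \sin(ns) e^{-n^2 t}$
Matching $\theta(s,0) = 2 \sin(s) + \sin(2 s) - 2 \sin(4 s)$ term by term: $c_1=2, c_2=1, c_4=-2$.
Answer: $\theta(s, t) = 2 e^{-t} \sin(s) + e^{-4 t} \sin(2 s) - 2 e^{-16 t} \sin(4 s)$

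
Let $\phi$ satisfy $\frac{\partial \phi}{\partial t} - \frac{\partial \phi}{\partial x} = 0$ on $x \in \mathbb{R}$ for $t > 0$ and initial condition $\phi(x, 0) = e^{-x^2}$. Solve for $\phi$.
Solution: By characteristics ($dx/dt = -1$), $\phi(x,t) = f(x + t)$ with $f = \phi( \cdot , 0)$.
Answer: $\phi(x, t) = e^{-(t + x)^2}$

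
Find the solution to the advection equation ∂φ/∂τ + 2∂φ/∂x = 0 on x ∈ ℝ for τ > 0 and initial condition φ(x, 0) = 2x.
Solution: By method of characteristics (waves move right with speed 2):
Along characteristics x - 2τ = const, φ is constant, so φ(x,τ) = f(x - 2τ) with f = φ(·, 0).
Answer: φ(x, τ) = 2x - 4τ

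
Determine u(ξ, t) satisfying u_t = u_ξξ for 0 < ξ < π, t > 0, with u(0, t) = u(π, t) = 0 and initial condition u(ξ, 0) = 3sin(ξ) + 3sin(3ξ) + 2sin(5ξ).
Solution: Separating variables: u = Σ c_n exp(-n²t) sin(nξ). From u(ξ,0) = 3sin(ξ) + 3sin(3ξ) + 2sin(5ξ): c_1=3, c_3=3, c_5=2.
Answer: u(ξ, t) = 3exp(-t)sin(ξ) + 3exp(-9t)sin(3ξ) + 2exp(-25t)sin(5ξ)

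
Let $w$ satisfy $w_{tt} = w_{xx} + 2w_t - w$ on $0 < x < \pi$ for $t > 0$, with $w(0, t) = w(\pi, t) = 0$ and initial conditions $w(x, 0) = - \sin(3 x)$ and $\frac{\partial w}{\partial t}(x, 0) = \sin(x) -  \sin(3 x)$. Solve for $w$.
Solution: Substitute $w = e^{t}u$, i.e. $u = e^{-t}w$.
By the product rule, $w_t = e^{t}(u_t + u)$, $w_{tt} = e^{t}(u_{tt} + 2u_t + u)$, $w_{xx} = e^{t}u_{xx}$.
Substituting into the PDE and dividing by $e^{t}$: $u_{tt} + 2u_t + u = u_{xx} + 2(u_t + u) - u$.
The lower-order terms cancel, leaving the standard wave equation $u_{tt} = u_{xx}$.
Initial data for $u$: $u(x,0) = w(x,0) = - \sin(3 x)$; $u_t(x,0) = w_t(x,0) - w(x,0) = \sin(x)$. The boundary conditions carry over: $u(0,t) = u(\pi,t) = 0$.
Solve for $u$:
  Using separation of variables $u = X(x)T(t)$:
  Eigenfunctions: $\sin(nx)$, $n = 1, 2, 3, \ldots$
  General solution: $u(x, t) = \sum [A_n \cos(n t) + B_n \sin(n t)] \sin(nx)$
  From $u(x,0) = - \sin(3 x)$: $A_3=-1$. From $u_t(x,0) = \sin(x)$, using $u_t(x,0) = \sum \omega_n B_n \sin(nx)$ with $\omega_n = n$: $B_1 = 1/1 = 1$.
Hence $u(x,t) = \sin(t) \sin(x) - \sin(3 x) \cos(3 t)$.
Transform back: $w(x,t) = e^{t}u(x,t)$.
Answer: $w(x, t) = e^{t} \sin(t) \sin(x) -  e^{t} \sin(3 x) \cos(3 t)$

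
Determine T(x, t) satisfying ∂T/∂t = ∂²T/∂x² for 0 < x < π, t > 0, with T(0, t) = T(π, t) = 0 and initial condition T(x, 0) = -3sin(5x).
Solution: Using separation of variables T = X(x)G(t):
Eigenfunctions: sin(nx), n = 1, 2, 3, ...
General solution: T(x, t) = Σ c_n sin(nx) exp(-n² t)
Matching T(x,0) = -3sin(5x) term by term: c_5=-3.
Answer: T(x, t) = -3exp(-25t)sin(5x)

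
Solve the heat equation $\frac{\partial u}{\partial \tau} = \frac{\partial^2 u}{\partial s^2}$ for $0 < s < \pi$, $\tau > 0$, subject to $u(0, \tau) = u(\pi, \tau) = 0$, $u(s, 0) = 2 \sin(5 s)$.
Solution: Using separation of variables $u = X(s)T(\tau)$:
Eigenfunctions: $\sin(ns)$, $n = 1, 2, 3, \ldots$
General solution: $u(s, \tau) = \sum c_n \sin(ns) e^{-n^2 \tau}$
Matching $u(s,0) = 2 \sin(5 s)$ term by term: $c_5=2$.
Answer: $u(s, \tau) = 2 e^{-25 \tau} \sin(5 s)$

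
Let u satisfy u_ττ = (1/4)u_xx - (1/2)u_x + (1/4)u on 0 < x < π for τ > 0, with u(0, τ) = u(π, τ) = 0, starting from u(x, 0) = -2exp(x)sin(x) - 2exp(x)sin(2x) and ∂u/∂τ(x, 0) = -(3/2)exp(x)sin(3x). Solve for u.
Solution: Substitute u = exp(x)w, i.e. w = exp(-x)u.
By the product rule, u_x = exp(x)(w_x + w), u_xx = exp(x)(w_xx + 2w_x + w), u_ττ = exp(x)w_ττ.
Substituting into the PDE and dividing by exp(x): w_ττ = (1/4)(w_xx + 2w_x + w) - (1/2)(w_x + w) + (1/4)w.
The lower-order terms cancel, leaving the standard wave equation w_ττ = (1/4)w_xx.
Initial data for w: w(x,0) = exp(-x)u(x,0) = -2sin(x) - 2sin(2x); w_τ(x,0) = exp(-x)u_τ(x,0) = -(3/2)sin(3x). The boundary conditions carry over: w(0,τ) = w(π,τ) = 0.
Solve for w:
  Using separation of variables w = X(x)T(τ):
  Eigenfunctions: sin(nx), n = 1, 2, 3, ...
  General solution: w(x, τ) = Σ [A_n cos(n τ/2) + B_n sin(n τ/2)] sin(nx)
  From w(x,0) = -2sin(x) - 2sin(2x): A_1=-2, A_2=-2. From w_τ(x,0) = -(3/2)sin(3x), using w_τ(x,0) = Σ ω_n B_n sin(nx) with ω_n = n/2: B_3 = (-3/2)/(3/2) = -1.
Hence w(x,τ) = -2sin(x)cos(τ/2) - 2sin(2x)cos(τ) - sin(3x)sin(3τ/2).
Transform back: u(x,τ) = exp(x)w(x,τ).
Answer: u(x, τ) = -2exp(x)sin(x)cos(τ/2) - 2exp(x)sin(2x)cos(τ) - exp(x)sin(3x)sin(3τ/2)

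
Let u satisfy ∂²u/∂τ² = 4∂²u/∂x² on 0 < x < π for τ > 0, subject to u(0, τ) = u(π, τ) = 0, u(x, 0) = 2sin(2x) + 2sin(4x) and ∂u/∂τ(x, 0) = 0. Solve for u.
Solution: Using separation of variables u = X(x)T(τ):
Eigenfunctions: sin(nx), n = 1, 2, 3, ...
General solution: u(x, τ) = Σ [A_n cos(2n τ) + B_n sin(2n τ)] sin(nx)
From u(x,0) = 2sin(2x) + 2sin(4x): A_2=2, A_4=2. From u_τ(x,0) = 0: all B_n = 0.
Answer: u(x, τ) = 2sin(2x)cos(4τ) + 2sin(4x)cos(8τ)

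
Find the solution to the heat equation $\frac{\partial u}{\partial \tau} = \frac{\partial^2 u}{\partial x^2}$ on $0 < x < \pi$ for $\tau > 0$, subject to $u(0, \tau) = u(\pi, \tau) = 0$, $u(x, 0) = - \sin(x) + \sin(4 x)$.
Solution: Separating variables: $u = \sum c_n e^{-n^2\tau} \sin(nx)$. From $u(x,0) = - \sin(x) + \sin(4 x)$: $c_1=-1, c_4=1$.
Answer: $u(x, \tau) = - e^{-\tau} \sin(x) + e^{-16 \tau} \sin(4 x)$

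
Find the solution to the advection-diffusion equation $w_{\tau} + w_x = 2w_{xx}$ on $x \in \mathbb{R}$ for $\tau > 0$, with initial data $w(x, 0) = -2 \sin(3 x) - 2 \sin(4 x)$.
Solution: Change to a moving frame: let $\eta = x - \tau$, $\sigma = \tau$ and write $w(x,\tau) = u(\eta,\sigma)$.
By the chain rule $w_{\tau} = u_{\sigma} - u_{\eta}$, $w_x = u_{\eta}$, $w_{xx} = u_{\eta\eta}$.
Then $w_{\tau} + w_x = u_{\sigma}$: the advection term cancels and the PDE becomes the heat equation $u_{\sigma} = 2u_{\eta\eta}$ on $\eta \in \mathbb{R}$.
Initial data: $u(\eta,0) = w(\eta,0) = -2 \sin(3 \eta) - 2 \sin(4 \eta)$.
On $\eta \in \mathbb{R}$ each mode satisfies $(\sin(n\eta))'' = -n^2 \sin(n\eta)$, so $e^{-2n^2\sigma} \sin(n\eta)$ solves the heat equation; by superposition $u(\eta,\sigma) = \sum c_n e^{-2n^2\sigma} \sin(n\eta)$.
Reading off the coefficients: $c_3=-2, c_4=-2$, so $u(\eta,\sigma) = -2 e^{-18 \sigma} \sin(3 \eta) - 2 e^{-32 \sigma} \sin(4 \eta)$.
Substituting back $\eta = x - \tau$, $\sigma = \tau$: $w(x,\tau) = u(x - \tau, \tau)$.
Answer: $w(x, \tau) = 2 e^{-18 \tau} \sin(3 \tau - 3 x) + 2 e^{-32 \tau} \sin(4 \tau - 4 x)$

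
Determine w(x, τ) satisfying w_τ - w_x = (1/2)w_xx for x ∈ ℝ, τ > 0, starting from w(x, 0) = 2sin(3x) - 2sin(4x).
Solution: Moving frame: η = x + τ, σ = τ, w = u(η,σ), so w_τ = u_σ + u_η and w_xx = u_ηη.
Hence w_τ - w_x = u_σ and the PDE becomes the heat equation u_σ = (1/2)u_ηη on η ∈ ℝ.
Initial data: u(η,0) = w(η,0) = 2sin(3η) - 2sin(4η). Each mode sin(nη) decays as exp(-n²σ/2) on ℝ, so u(η,σ) = Σ c_n exp(-n²σ/2) sin(nη) with c_3=2, c_4=-2: u(η,σ) = -2exp(-8σ)sin(4η) + 2exp(-9σ/2)sin(3η).
Substituting back: w(x,τ) = u(x + τ, τ).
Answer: w(x, τ) = -2exp(-8τ)sin(4x + 4τ) + 2exp(-9τ/2)sin(3x + 3τ)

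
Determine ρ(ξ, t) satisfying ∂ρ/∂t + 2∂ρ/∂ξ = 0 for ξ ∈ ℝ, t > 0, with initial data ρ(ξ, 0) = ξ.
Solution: By method of characteristics (waves move right with speed 2):
Along characteristics ξ - 2t = const, ρ is constant, so ρ(ξ,t) = f(ξ - 2t) with f = ρ(·, 0).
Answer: ρ(ξ, t) = -2t + ξ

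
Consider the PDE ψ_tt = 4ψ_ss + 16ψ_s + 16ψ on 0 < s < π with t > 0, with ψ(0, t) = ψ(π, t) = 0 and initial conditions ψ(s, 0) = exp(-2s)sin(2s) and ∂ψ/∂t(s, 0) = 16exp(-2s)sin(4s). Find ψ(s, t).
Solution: Substitute ψ = exp(-2s)u, i.e. u = exp(2s)ψ.
By the product rule, ψ_s = exp(-2s)(u_s - 2u), ψ_ss = exp(-2s)(u_ss - 4u_s + 4u), ψ_tt = exp(-2s)u_tt.
Substituting into the PDE and dividing by exp(-2s): u_tt = 4(u_ss - 4u_s + 4u) + 16(u_s - 2u) + 16u.
The lower-order terms cancel, leaving the standard wave equation u_tt = 4u_ss.
Initial data for u: u(s,0) = exp(2s)ψ(s,0) = sin(2s); u_t(s,0) = exp(2s)ψ_t(s,0) = 16sin(4s). The boundary conditions carry over: u(0,t) = u(π,t) = 0.
Solve for u:
  Using separation of variables u = X(s)T(t):
  Eigenfunctions: sin(ns), n = 1, 2, 3, ...
  General solution: u(s, t) = Σ [A_n cos(2n t) + B_n sin(2n t)] sin(ns)
  From u(s,0) = sin(2s): A_2=1. From u_t(s,0) = 16sin(4s), using u_t(s,0) = Σ ω_n B_n sin(ns) with ω_n = 2n: B_4 = 16/8 = 2.
Hence u(s,t) = sin(2s)cos(4t) + 2sin(4s)sin(8t).
Transform back: ψ(s,t) = exp(-2s)u(s,t).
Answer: ψ(s, t) = exp(-2s)sin(2s)cos(4t) + 2exp(-2s)sin(4s)sin(8t)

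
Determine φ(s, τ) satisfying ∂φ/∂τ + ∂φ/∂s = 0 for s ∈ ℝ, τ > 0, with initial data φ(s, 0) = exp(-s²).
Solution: By method of characteristics (waves move right with speed 1):
Along characteristics s - τ = const, φ is constant, so φ(s,τ) = f(s - τ) with f = φ(·, 0).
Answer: φ(s, τ) = exp(-(s - τ)²)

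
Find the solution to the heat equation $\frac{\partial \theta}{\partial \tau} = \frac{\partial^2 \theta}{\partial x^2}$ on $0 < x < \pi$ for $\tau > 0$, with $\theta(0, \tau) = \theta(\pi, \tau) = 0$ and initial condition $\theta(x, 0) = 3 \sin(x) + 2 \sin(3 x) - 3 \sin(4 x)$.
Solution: Using separation of variables $\theta = X(x)G(\tau)$:
Eigenfunctions: $\sin(nx)$, $n = 1, 2, 3, \ldots$
General solution: $\theta(x, \tau) = \sum c_n \sin(nx) e^{-n^2 \tau}$
Matching $\theta(x,0) = 3 \sin(x) + 2 \sin(3 x) - 3 \sin(4 x)$ term by term: $c_1=3, c_3=2, c_4=-3$.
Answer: $\theta(x, \tau) = 3 e^{-\tau} \sin(x) + 2 e^{-9 \tau} \sin(3 x) - 3 e^{-16 \tau} \sin(4 x)$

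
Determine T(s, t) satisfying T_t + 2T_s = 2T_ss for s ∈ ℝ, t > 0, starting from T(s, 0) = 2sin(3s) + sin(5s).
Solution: Moving frame: η = s - 2t, σ = t, T = u(η,σ), so T_t = u_σ - 2u_η and T_ss = u_ηη.
Hence T_t + 2T_s = u_σ and the PDE becomes the heat equation u_σ = 2u_ηη on η ∈ ℝ.
Initial data: u(η,0) = T(η,0) = 2sin(3η) + sin(5η). Each mode sin(nη) decays as exp(-2n²σ) on ℝ, so u(η,σ) = Σ c_n exp(-2n²σ) sin(nη) with c_3=2, c_5=1: u(η,σ) = 2exp(-18σ)sin(3η) + exp(-50σ)sin(5η).
Substituting back: T(s,t) = u(s - 2t, t).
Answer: T(s, t) = 2exp(-18t)sin(3s - 6t) + exp(-50t)sin(5s - 10t)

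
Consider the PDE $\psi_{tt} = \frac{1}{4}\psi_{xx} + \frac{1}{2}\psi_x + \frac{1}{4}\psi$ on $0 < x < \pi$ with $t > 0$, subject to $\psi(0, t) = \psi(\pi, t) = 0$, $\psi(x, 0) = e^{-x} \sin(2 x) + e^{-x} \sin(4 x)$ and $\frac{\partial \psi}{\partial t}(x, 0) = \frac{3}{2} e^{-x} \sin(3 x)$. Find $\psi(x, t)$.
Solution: Substitute $\psi = e^{-x}u$, i.e. $u = e^{x}\psi$.
By the product rule, $\psi_x = e^{-x}(u_x - u)$, $\psi_{xx} = e^{-x}(u_{xx} - 2u_x + u)$, $\psi_{tt} = e^{-x}u_{tt}$.
Substituting into the PDE and dividing by $e^{-x}$: $u_{tt} = \frac{1}{4}(u_{xx} - 2u_x + u) + \frac{1}{2}(u_x - u) + \frac{1}{4}u$.
The lower-order terms cancel, leaving the standard wave equation $u_{tt} = \frac{1}{4}u_{xx}$.
Initial data for $u$: $u(x,0) = e^{x}\psi(x,0) = \sin(2 x) + \sin(4 x)$; $u_t(x,0) = e^{x}\psi_t(x,0) = \frac{3}{2} \sin(3 x)$. The boundary conditions carry over: $u(0,t) = u(\pi,t) = 0$.
Solve for $u$:
  Using separation of variables $u = X(x)T(t)$:
  Eigenfunctions: $\sin(nx)$, $n = 1, 2, 3, \ldots$
  General solution: $u(x, t) = \sum [A_n \cos(n t/2) + B_n \sin(n t/2)] \sin(nx)$
  From $u(x,0) = \sin(2 x) + \sin(4 x)$: $A_2=1, A_4=1$. From $u_t(x,0) = \frac{3}{2} \sin(3 x)$, using $u_t(x,0) = \sum \omega_n B_n \sin(nx)$ with $\omega_n = n/2$: $B_3 = (3/2)/(3/2) = 1$.
Hence $u(x,t) = \sin(3 t/2) \sin(3 x) + \sin(2 x) \cos(t) + \sin(4 x) \cos(2 t)$.
Transform back: $\psi(x,t) = e^{-x}u(x,t)$.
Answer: $\psi(x, t) = e^{-x} \sin(3 t/2) \sin(3 x) + e^{-x} \sin(2 x) \cos(t) + e^{-x} \sin(4 x) \cos(2 t)$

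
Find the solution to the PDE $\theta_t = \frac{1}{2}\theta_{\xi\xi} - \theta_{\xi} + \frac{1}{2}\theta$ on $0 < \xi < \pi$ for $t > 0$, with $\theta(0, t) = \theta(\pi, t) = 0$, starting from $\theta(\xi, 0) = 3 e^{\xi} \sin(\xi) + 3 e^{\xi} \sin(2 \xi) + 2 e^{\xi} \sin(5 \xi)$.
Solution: Substitute $\theta = e^{\xi}u$.
Then $\theta_{\xi} = e^{\xi}(u_{\xi} + u)$, $\theta_{\xi\xi} = e^{\xi}(u_{\xi\xi} + 2u_{\xi} + u)$, $\theta_t = e^{\xi}u_t$; substituting and dividing by $e^{\xi}$, the lower-order terms cancel: $u_t = \frac{1}{2}u_{\xi\xi}$ (standard heat equation).
Data for $u$: $u(\xi,0) = e^{-\xi}\theta(\xi,0) = 3 \sin(\xi) + 3 \sin(2 \xi) + 2 \sin(5 \xi)$. The boundary conditions carry over: $u(0,t) = u(\pi,t) = 0$.
Separating variables: $u = \sum c_n e^{-n^2t/2} \sin(n\xi)$. From $u(\xi,0) = 3 \sin(\xi) + 3 \sin(2 \xi) + 2 \sin(5 \xi)$: $c_1=3, c_2=3, c_5=2$.
So $u(\xi,t) = 3 e^{-2 t} \sin(2 \xi) + 3 e^{-t/2} \sin(\xi) + 2 e^{-25 t/2} \sin(5 \xi)$, and $\theta(\xi,t) = e^{\xi}u(\xi,t)$.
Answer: $\theta(\xi, t) = 3 e^{\xi} e^{-2 t} \sin(2 \xi) + 3 e^{\xi} e^{-t/2} \sin(\xi) + 2 e^{\xi} e^{-25 t/2} \sin(5 \xi)$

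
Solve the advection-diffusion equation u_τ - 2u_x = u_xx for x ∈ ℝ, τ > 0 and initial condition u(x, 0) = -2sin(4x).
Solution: Moving frame: η = x + 2τ, σ = τ, u = w(η,σ), so u_τ = w_σ + 2w_η and u_xx = w_ηη.
Hence u_τ - 2u_x = w_σ and the PDE becomes the heat equation w_σ = w_ηη on η ∈ ℝ.
Initial data: w(η,0) = u(η,0) = -2sin(4η). Each mode sin(nη) decays as exp(-n²σ) on ℝ, so w(η,σ) = Σ c_n exp(-n²σ) sin(nη) with c_4=-2: w(η,σ) = -2exp(-16σ)sin(4η).
Substituting back: u(x,τ) = w(x + 2τ, τ).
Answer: u(x, τ) = -2exp(-16τ)sin(4x + 8τ)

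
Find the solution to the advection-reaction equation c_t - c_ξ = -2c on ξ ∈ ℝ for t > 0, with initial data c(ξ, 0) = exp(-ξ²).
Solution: Substitute c = exp(-2t)u.
Then c_t = exp(-2t)(u_t - 2u), c_ξ = exp(-2t)u_ξ; substituting and dividing by exp(-2t), the lower-order terms cancel: u_t - u_ξ = 0 (standard advection equation).
Data for u: u(ξ,0) = c(ξ,0) = exp(-ξ²).
By characteristics (dξ/dt = -1), u(ξ,t) = f(ξ + t) with f = u(·, 0).
So u(ξ,t) = exp(-(t + ξ)²), and c(ξ,t) = exp(-2t)u(ξ,t).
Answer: c(ξ, t) = exp(-2t)exp(-(t + ξ)²)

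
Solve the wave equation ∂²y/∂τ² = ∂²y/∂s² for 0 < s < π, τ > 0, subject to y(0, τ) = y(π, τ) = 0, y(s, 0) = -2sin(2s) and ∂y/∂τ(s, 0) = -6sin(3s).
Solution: Separating variables: y = Σ [A_n cos(ω_n τ) + B_n sin(ω_n τ)] sin(ns), ω_n = n. From ICs (B_n = velocity coefficient / ω_n): A_2=-2, B_3=-2.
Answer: y(s, τ) = -2sin(2s)cos(2τ) - 2sin(3s)sin(3τ)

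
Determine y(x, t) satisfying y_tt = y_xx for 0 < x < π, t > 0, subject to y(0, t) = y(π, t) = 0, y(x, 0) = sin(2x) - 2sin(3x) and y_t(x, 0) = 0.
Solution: Separating variables: y = Σ [A_n cos(ω_n t) + B_n sin(ω_n t)] sin(nx), ω_n = n. From ICs: A_2=1, A_3=-2.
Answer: y(x, t) = sin(2x)cos(2t) - 2sin(3x)cos(3t)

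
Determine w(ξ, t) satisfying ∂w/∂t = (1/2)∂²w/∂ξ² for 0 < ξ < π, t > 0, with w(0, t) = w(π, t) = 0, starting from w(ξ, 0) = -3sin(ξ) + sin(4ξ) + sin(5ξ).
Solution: Using separation of variables w = X(ξ)T(t):
Eigenfunctions: sin(nξ), n = 1, 2, 3, ...
General solution: w(ξ, t) = Σ c_n sin(nξ) exp(-n² t/2)
Matching w(ξ,0) = -3sin(ξ) + sin(4ξ) + sin(5ξ) term by term: c_1=-3, c_4=1, c_5=1.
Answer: w(ξ, t) = exp(-8t)sin(4ξ) - 3exp(-t/2)sin(ξ) + exp(-25t/2)sin(5ξ)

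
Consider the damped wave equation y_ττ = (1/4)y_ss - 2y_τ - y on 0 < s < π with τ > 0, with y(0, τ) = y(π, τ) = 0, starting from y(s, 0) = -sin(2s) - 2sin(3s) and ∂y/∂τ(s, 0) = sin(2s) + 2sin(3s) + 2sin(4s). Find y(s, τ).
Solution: Substitute y = exp(-τ)u.
Then y_τ = exp(-τ)(u_τ - u), y_ττ = exp(-τ)(u_ττ - 2u_τ + u), y_ss = exp(-τ)u_ss; substituting and dividing by exp(-τ), the lower-order terms cancel: u_ττ = (1/4)u_ss (standard wave equation).
Data for u: u(s,0) = y(s,0) = -sin(2s) - 2sin(3s); u_τ(s,0) = y_τ(s,0) + y(s,0) = 2sin(4s). The boundary conditions carry over: u(0,τ) = u(π,τ) = 0.
Separating variables: u = Σ [A_n cos(ω_n τ) + B_n sin(ω_n τ)] sin(ns), ω_n = n/2. From ICs (B_n = velocity coefficient / ω_n): A_2=-1, A_3=-2, B_4=1.
So u(s,τ) = -sin(2s)cos(τ) - 2sin(3s)cos(3τ/2) + sin(4s)sin(2τ), and y(s,τ) = exp(-τ)u(s,τ).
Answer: y(s, τ) = -exp(-τ)sin(2s)cos(τ) - 2exp(-τ)sin(3s)cos(3τ/2) + exp(-τ)sin(4s)sin(2τ)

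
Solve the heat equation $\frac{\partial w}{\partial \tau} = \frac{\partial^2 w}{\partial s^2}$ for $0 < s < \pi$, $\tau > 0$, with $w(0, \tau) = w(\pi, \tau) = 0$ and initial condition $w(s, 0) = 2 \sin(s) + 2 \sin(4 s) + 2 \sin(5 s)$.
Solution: Separating variables: $w = \sum c_n e^{-n^2\tau} \sin(ns)$. From $w(s,0) = 2 \sin(s) + 2 \sin(4 s) + 2 \sin(5 s)$: $c_1=2, c_4=2, c_5=2$.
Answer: $w(s, \tau) = 2 e^{-\tau} \sin(s) + 2 e^{-16 \tau} \sin(4 s) + 2 e^{-25 \tau} \sin(5 s)$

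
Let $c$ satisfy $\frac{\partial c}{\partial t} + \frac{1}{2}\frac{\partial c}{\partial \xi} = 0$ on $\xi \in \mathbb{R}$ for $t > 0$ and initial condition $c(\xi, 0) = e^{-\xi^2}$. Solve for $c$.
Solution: By method of characteristics (waves move right with speed 1/2):
Along characteristics $\xi - \frac{1}{2}t =$ const, $c$ is constant, so $c(\xi,t) = f(\xi - \frac{1}{2}t)$ with $f = c( \cdot , 0)$.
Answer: $c(\xi, t) = e^{-(\xi - t/2)^2}$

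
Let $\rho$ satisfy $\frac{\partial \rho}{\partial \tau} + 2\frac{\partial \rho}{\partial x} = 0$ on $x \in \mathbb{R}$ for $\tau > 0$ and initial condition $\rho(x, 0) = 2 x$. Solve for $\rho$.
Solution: By characteristics ($dx/d\tau = 2$), $\rho(x,\tau) = f(x - 2\tau)$ with $f = \rho( \cdot , 0)$.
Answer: $\rho(x, \tau) = -4 \tau + 2 x$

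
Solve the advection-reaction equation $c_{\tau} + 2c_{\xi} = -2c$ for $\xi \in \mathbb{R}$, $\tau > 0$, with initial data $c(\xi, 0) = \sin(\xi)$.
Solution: Substitute $c = e^{-2\tau}u$, i.e. $u = e^{2\tau}c$.
By the product rule, $c_{\tau} = e^{-2\tau}(u_{\tau} - 2u)$, $c_{\xi} = e^{-2\tau}u_{\xi}$.
Substituting into the PDE and dividing by $e^{-2\tau}$: $u_{\tau} - 2u + 2u_{\xi} = -2u$.
The lower-order terms cancel, leaving the standard advection equation $u_{\tau} + 2u_{\xi} = 0$.
Initial data for $u$: $u(\xi,0) = c(\xi,0) = \sin(\xi)$.
Solve for $u$:
  By method of characteristics (waves move right with speed 2):
  Along characteristics $\xi - 2\tau =$ const, $u$ is constant, so $u(\xi,\tau) = f(\xi - 2\tau)$ with $f = u( \cdot , 0)$.
Hence $u(\xi,\tau) = \sin(\xi - 2 \tau)$.
Transform back: $c(\xi,\tau) = e^{-2\tau}u(\xi,\tau)$.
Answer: $c(\xi, \tau) = - e^{-2 \tau} \sin(2 \tau - \xi)$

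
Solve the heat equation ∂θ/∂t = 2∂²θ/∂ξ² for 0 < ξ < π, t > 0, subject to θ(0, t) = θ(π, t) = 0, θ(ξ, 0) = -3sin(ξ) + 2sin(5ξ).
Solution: Using separation of variables θ = X(ξ)G(t):
Eigenfunctions: sin(nξ), n = 1, 2, 3, ...
General solution: θ(ξ, t) = Σ c_n sin(nξ) exp(-2n² t)
Matching θ(ξ,0) = -3sin(ξ) + 2sin(5ξ) term by term: c_1=-3, c_5=2.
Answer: θ(ξ, t) = -3exp(-2t)sin(ξ) + 2exp(-50t)sin(5ξ)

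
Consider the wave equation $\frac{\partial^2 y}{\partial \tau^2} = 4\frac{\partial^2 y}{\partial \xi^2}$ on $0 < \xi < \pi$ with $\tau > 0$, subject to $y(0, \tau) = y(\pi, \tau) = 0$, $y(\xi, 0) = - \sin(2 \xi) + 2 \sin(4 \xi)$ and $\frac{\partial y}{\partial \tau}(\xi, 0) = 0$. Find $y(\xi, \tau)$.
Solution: Using separation of variables $y = X(\xi)T(\tau)$:
Eigenfunctions: $\sin(n\xi)$, $n = 1, 2, 3, \ldots$
General solution: $y(\xi, \tau) = \sum [A_n \cos(2n \tau) + B_n \sin(2n \tau)] \sin(n\xi)$
From $y(\xi,0) = - \sin(2 \xi) + 2 \sin(4 \xi)$: $A_2=-1, A_4=2$. From $y_{\tau}(\xi,0) = 0$: all $B_n = 0$.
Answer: $y(\xi, \tau) = - \sin(2 \xi) \cos(4 \tau) + 2 \sin(4 \xi) \cos(8 \tau)$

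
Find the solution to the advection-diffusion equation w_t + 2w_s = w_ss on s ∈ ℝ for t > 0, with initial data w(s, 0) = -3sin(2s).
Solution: Change to a moving frame: let η = s - 2t, σ = t and write w(s,t) = u(η,σ).
By the chain rule w_t = u_σ - 2u_η, w_s = u_η, w_ss = u_ηη.
Then w_t + 2w_s = u_σ: the advection term cancels and the PDE becomes the heat equation u_σ = u_ηη on η ∈ ℝ.
Initial data: u(η,0) = w(η,0) = -3sin(2η).
On η ∈ ℝ each mode satisfies (sin(nη))″ = -n² sin(nη), so exp(-n²σ) sin(nη) solves the heat equation; by superposition u(η,σ) = Σ c_n exp(-n²σ) sin(nη).
Reading off the coefficients: c_2=-3, so u(η,σ) = -3exp(-4σ)sin(2η).
Substituting back η = s - 2t, σ = t: w(s,t) = u(s - 2t, t).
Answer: w(s, t) = -3exp(-4t)sin(2s - 4t)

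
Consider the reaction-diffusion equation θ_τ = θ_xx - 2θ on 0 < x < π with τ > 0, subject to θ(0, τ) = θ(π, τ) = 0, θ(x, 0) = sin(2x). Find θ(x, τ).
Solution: Substitute θ = exp(-2τ)u, i.e. u = exp(2τ)θ.
By the product rule, θ_τ = exp(-2τ)(u_τ - 2u), θ_xx = exp(-2τ)u_xx.
Substituting into the PDE and dividing by exp(-2τ): u_τ - 2u = u_xx - 2u.
The lower-order terms cancel, leaving the standard heat equation u_τ = u_xx.
Initial data for u: u(x,0) = θ(x,0) = sin(2x). The boundary conditions carry over: u(0,τ) = u(π,τ) = 0.
Solve for u:
  Using separation of variables u = X(x)G(τ):
  Eigenfunctions: sin(nx), n = 1, 2, 3, ...
  General solution: u(x, τ) = Σ c_n sin(nx) exp(-n² τ)
  Matching u(x,0) = sin(2x) term by term: c_2=1.
Hence u(x,τ) = exp(-4τ)sin(2x).
Transform back: θ(x,τ) = exp(-2τ)u(x,τ).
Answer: θ(x, τ) = exp(-6τ)sin(2x)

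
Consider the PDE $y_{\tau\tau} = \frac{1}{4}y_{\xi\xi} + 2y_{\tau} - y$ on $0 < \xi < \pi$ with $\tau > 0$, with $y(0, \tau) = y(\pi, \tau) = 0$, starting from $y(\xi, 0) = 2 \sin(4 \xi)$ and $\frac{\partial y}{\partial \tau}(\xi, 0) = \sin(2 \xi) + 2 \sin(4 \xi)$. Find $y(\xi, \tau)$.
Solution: Substitute $y = e^{\tau}u$.
Then $y_{\tau} = e^{\tau}(u_{\tau} + u)$, $y_{\tau\tau} = e^{\tau}(u_{\tau\tau} + 2u_{\tau} + u)$, $y_{\xi\xi} = e^{\tau}u_{\xi\xi}$; substituting and dividing by $e^{\tau}$, the lower-order terms cancel: $u_{\tau\tau} = \frac{1}{4}u_{\xi\xi}$ (standard wave equation).
Data for $u$: $u(\xi,0) = y(\xi,0) = 2 \sin(4 \xi)$; $u_{\tau}(\xi,0) = y_{\tau}(\xi,0) - y(\xi,0) = \sin(2 \xi)$. The boundary conditions carry over: $u(0,\tau) = u(\pi,\tau) = 0$.
Separating variables: $u = \sum [A_n \cos(\omega_n \tau) + B_n \sin(\omega_n \tau)] \sin(n\xi)$, $\omega_n = n/2$. From ICs ($B_n$ = velocity coefficient / $\omega_n$): $A_4=2, B_2=1$.
So $u(\xi,\tau) = \sin(2 \xi) \sin(\tau) + 2 \sin(4 \xi) \cos(2 \tau)$, and $y(\xi,\tau) = e^{\tau}u(\xi,\tau)$.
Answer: $y(\xi, \tau) = e^{\tau} \sin(\tau) \sin(2 \xi) + 2 e^{\tau} \sin(4 \xi) \cos(2 \tau)$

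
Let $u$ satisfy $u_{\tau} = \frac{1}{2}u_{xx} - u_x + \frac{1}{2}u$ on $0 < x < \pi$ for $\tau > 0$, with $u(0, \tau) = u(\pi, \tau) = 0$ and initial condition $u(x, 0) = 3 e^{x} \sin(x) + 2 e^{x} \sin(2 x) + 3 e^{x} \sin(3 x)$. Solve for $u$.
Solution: Substitute $u = e^{x}w$.
Then $u_x = e^{x}(w_x + w)$, $u_{xx} = e^{x}(w_{xx} + 2w_x + w)$, $u_{\tau} = e^{x}w_{\tau}$; substituting and dividing by $e^{x}$, the lower-order terms cancel: $w_{\tau} = \frac{1}{2}w_{xx}$ (standard heat equation).
Data for $w$: $w(x,0) = e^{-x}u(x,0) = 3 \sin(x) + 2 \sin(2 x) + 3 \sin(3 x)$. The boundary conditions carry over: $w(0,\tau) = w(\pi,\tau) = 0$.
Separating variables: $w = \sum c_n e^{-n^2\tau/2} \sin(nx)$. From $w(x,0) = 3 \sin(x) + 2 \sin(2 x) + 3 \sin(3 x)$: $c_1=3, c_2=2, c_3=3$.
So $w(x,\tau) = 2 e^{-2 \tau} \sin(2 x) + 3 e^{-\tau/2} \sin(x) + 3 e^{-9 \tau/2} \sin(3 x)$, and $u(x,\tau) = e^{x}w(x,\tau)$.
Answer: $u(x, \tau) = 2 e^{-2 \tau} e^{x} \sin(2 x) + 3 e^{-\tau/2} e^{x} \sin(x) + 3 e^{-9 \tau/2} e^{x} \sin(3 x)$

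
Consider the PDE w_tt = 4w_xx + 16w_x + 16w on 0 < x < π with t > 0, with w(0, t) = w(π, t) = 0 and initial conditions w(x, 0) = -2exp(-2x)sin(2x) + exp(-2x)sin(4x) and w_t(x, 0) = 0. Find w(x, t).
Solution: Substitute w = exp(-2x)u, i.e. u = exp(2x)w.
By the product rule, w_x = exp(-2x)(u_x - 2u), w_xx = exp(-2x)(u_xx - 4u_x + 4u), w_tt = exp(-2x)u_tt.
Substituting into the PDE and dividing by exp(-2x): u_tt = 4(u_xx - 4u_x + 4u) + 16(u_x - 2u) + 16u.
The lower-order terms cancel, leaving the standard wave equation u_tt = 4u_xx.
Initial data for u: u(x,0) = exp(2x)w(x,0) = -2sin(2x) + sin(4x); u_t(x,0) = exp(2x)w_t(x,0) = 0. The boundary conditions carry over: u(0,t) = u(π,t) = 0.
Solve for u:
  Using separation of variables u = X(x)T(t):
  Eigenfunctions: sin(nx), n = 1, 2, 3, ...
  General solution: u(x, t) = Σ [A_n cos(2n t) + B_n sin(2n t)] sin(nx)
  From u(x,0) = -2sin(2x) + sin(4x): A_2=-2, A_4=1. From u_t(x,0) = 0: all B_n = 0.
Hence u(x,t) = -2sin(2x)cos(4t) + sin(4x)cos(8t).
Transform back: w(x,t) = exp(-2x)u(x,t).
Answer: w(x, t) = -2exp(-2x)sin(2x)cos(4t) + exp(-2x)sin(4x)cos(8t)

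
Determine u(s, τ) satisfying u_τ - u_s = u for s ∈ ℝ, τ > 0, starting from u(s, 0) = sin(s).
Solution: Substitute u = exp(τ)w.
Then u_τ = exp(τ)(w_τ + w), u_s = exp(τ)w_s; substituting and dividing by exp(τ), the lower-order terms cancel: w_τ - w_s = 0 (standard advection equation).
Data for w: w(s,0) = u(s,0) = sin(s).
By characteristics (ds/dτ = -1), w(s,τ) = f(s + τ) with f = w(·, 0).
So w(s,τ) = sin(s + τ), and u(s,τ) = exp(τ)w(s,τ).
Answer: u(s, τ) = exp(τ)sin(s + τ)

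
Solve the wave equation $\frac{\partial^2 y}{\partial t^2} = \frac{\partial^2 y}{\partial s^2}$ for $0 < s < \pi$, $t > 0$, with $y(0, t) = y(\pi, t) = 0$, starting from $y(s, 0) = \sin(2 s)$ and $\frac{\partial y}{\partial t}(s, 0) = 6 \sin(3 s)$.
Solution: Separating variables: $y = \sum [A_n \cos(\omega_n t) + B_n \sin(\omega_n t)] \sin(ns)$, $\omega_n = n$. From ICs ($B_n$ = velocity coefficient / $\omega_n$): $A_2=1, B_3=2$.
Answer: $y(s, t) = \sin(2 s) \cos(2 t) + 2 \sin(3 s) \sin(3 t)$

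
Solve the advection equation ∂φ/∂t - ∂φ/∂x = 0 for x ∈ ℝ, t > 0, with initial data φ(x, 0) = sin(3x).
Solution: By characteristics (dx/dt = -1), φ(x,t) = f(x + t) with f = φ(·, 0).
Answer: φ(x, t) = sin(3t + 3x)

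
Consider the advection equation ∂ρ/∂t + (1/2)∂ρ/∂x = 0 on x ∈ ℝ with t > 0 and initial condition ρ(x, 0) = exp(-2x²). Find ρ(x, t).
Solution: By method of characteristics (waves move right with speed 1/2):
Along characteristics x - (1/2)t = const, ρ is constant, so ρ(x,t) = f(x - (1/2)t) with f = ρ(·, 0).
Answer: ρ(x, t) = exp(-2(-t/2 + x)²)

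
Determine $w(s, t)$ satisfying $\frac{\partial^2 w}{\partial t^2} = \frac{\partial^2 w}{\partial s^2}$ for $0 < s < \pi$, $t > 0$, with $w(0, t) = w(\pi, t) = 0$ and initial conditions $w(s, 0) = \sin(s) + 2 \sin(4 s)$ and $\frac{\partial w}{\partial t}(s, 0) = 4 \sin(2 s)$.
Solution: Separating variables: $w = \sum [A_n \cos(\omega_n t) + B_n \sin(\omega_n t)] \sin(ns)$, $\omega_n = n$. From ICs ($B_n$ = velocity coefficient / $\omega_n$): $A_1=1, A_4=2, B_2=2$.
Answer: $w(s, t) = \sin(s) \cos(t) + 2 \sin(2 s) \sin(2 t) + 2 \sin(4 s) \cos(4 t)$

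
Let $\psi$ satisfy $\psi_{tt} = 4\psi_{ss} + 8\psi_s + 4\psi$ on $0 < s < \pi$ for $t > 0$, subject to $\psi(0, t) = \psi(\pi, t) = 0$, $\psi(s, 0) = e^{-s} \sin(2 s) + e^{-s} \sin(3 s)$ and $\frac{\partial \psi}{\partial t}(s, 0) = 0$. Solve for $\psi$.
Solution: Substitute $\psi = e^{-s}u$, i.e. $u = e^{s}\psi$.
By the product rule, $\psi_s = e^{-s}(u_s - u)$, $\psi_{ss} = e^{-s}(u_{ss} - 2u_s + u)$, $\psi_{tt} = e^{-s}u_{tt}$.
Substituting into the PDE and dividing by $e^{-s}$: $u_{tt} = 4(u_{ss} - 2u_s + u) + 8(u_s - u) + 4u$.
The lower-order terms cancel, leaving the standard wave equation $u_{tt} = 4u_{ss}$.
Initial data for $u$: $u(s,0) = e^{s}\psi(s,0) = \sin(2 s) + \sin(3 s)$; $u_t(s,0) = e^{s}\psi_t(s,0) = 0$. The boundary conditions carry over: $u(0,t) = u(\pi,t) = 0$.
Solve for $u$:
  Using separation of variables $u = X(s)T(t)$:
  Eigenfunctions: $\sin(ns)$, $n = 1, 2, 3, \ldots$
  General solution: $u(s, t) = \sum [A_n \cos(2n t) + B_n \sin(2n t)] \sin(ns)$
  From $u(s,0) = \sin(2 s) + \sin(3 s)$: $A_2=1, A_3=1$. From $u_t(s,0) = 0$: all $B_n = 0$.
Hence $u(s,t) = \sin(2 s) \cos(4 t) + \sin(3 s) \cos(6 t)$.
Transform back: $\psi(s,t) = e^{-s}u(s,t)$.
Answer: $\psi(s, t) = e^{-s} \sin(2 s) \cos(4 t) + e^{-s} \sin(3 s) \cos(6 t)$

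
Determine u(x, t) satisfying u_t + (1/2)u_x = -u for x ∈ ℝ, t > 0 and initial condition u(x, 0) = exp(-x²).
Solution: Substitute u = exp(-t)w.
Then u_t = exp(-t)(w_t - w), u_x = exp(-t)w_x; substituting and dividing by exp(-t), the lower-order terms cancel: w_t + (1/2)w_x = 0 (standard advection equation).
Data for w: w(x,0) = u(x,0) = exp(-x²).
By characteristics (dx/dt = 1/2), w(x,t) = f(x - (1/2)t) with f = w(·, 0).
So w(x,t) = exp(-(-t/2 + x)²), and u(x,t) = exp(-t)w(x,t).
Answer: u(x, t) = exp(-t)exp(-(-t/2 + x)²)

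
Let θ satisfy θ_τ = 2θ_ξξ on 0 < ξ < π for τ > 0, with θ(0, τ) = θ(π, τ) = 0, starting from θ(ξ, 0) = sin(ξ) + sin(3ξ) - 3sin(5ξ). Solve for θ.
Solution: Separating variables: θ = Σ c_n exp(-2n²τ) sin(nξ). From θ(ξ,0) = sin(ξ) + sin(3ξ) - 3sin(5ξ): c_1=1, c_3=1, c_5=-3.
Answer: θ(ξ, τ) = exp(-2τ)sin(ξ) + exp(-18τ)sin(3ξ) - 3exp(-50τ)sin(5ξ)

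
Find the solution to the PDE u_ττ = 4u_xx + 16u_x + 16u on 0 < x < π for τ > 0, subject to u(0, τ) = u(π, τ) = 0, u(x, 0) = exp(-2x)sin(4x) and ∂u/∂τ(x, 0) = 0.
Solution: Substitute u = exp(-2x)w.
Then u_x = exp(-2x)(w_x - 2w), u_xx = exp(-2x)(w_xx - 4w_x + 4w), u_ττ = exp(-2x)w_ττ; substituting and dividing by exp(-2x), the lower-order terms cancel: w_ττ = 4w_xx (standard wave equation).
Data for w: w(x,0) = exp(2x)u(x,0) = sin(4x); w_τ(x,0) = exp(2x)u_τ(x,0) = 0. The boundary conditions carry over: w(0,τ) = w(π,τ) = 0.
Separating variables: w = Σ [A_n cos(ω_n τ) + B_n sin(ω_n τ)] sin(nx), ω_n = 2n. From ICs: A_4=1.
So w(x,τ) = sin(4x)cos(8τ), and u(x,τ) = exp(-2x)w(x,τ).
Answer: u(x, τ) = exp(-2x)sin(4x)cos(8τ)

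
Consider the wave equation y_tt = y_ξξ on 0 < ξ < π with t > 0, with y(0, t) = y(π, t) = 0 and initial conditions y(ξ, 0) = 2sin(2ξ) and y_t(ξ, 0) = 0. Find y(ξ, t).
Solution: Separating variables: y = Σ [A_n cos(ω_n t) + B_n sin(ω_n t)] sin(nξ), ω_n = n. From ICs: A_2=2.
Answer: y(ξ, t) = 2sin(2ξ)cos(2t)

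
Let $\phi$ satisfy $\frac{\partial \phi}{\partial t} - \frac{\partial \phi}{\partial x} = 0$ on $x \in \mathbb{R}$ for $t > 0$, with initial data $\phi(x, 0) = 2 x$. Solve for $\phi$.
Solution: By characteristics ($dx/dt = -1$), $\phi(x,t) = f(x + t)$ with $f = \phi( \cdot , 0)$.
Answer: $\phi(x, t) = 2 t + 2 x$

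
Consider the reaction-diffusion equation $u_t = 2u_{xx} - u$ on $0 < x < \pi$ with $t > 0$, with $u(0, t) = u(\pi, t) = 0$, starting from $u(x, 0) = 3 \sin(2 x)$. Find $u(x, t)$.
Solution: Substitute $u = e^{-t}w$.
Then $u_t = e^{-t}(w_t - w)$, $u_{xx} = e^{-t}w_{xx}$; substituting and dividing by $e^{-t}$, the lower-order terms cancel: $w_t = 2w_{xx}$ (standard heat equation).
Data for $w$: $w(x,0) = u(x,0) = 3 \sin(2 x)$. The boundary conditions carry over: $w(0,t) = w(\pi,t) = 0$.
Separating variables: $w = \sum c_n e^{-2n^2t} \sin(nx)$. From $w(x,0) = 3 \sin(2 x)$: $c_2=3$.
So $w(x,t) = 3 e^{-8 t} \sin(2 x)$, and $u(x,t) = e^{-t}w(x,t)$.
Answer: $u(x, t) = 3 e^{-9 t} \sin(2 x)$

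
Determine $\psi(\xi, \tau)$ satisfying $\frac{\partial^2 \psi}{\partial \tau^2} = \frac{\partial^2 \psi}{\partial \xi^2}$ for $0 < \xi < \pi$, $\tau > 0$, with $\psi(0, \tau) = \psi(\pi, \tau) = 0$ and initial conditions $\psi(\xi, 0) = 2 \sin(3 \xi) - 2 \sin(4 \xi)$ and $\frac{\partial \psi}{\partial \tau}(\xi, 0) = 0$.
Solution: Separating variables: $\psi = \sum [A_n \cos(\omega_n \tau) + B_n \sin(\omega_n \tau)] \sin(n\xi)$, $\omega_n = n$. From ICs: $A_3=2, A_4=-2$.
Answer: $\psi(\xi, \tau) = 2 \sin(3 \xi) \cos(3 \tau) - 2 \sin(4 \xi) \cos(4 \tau)$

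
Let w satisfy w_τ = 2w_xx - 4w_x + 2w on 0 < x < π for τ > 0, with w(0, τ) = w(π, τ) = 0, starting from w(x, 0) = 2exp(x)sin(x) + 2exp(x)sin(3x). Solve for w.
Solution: Substitute w = exp(x)u.
Then w_x = exp(x)(u_x + u), w_xx = exp(x)(u_xx + 2u_x + u), w_τ = exp(x)u_τ; substituting and dividing by exp(x), the lower-order terms cancel: u_τ = 2u_xx (standard heat equation).
Data for u: u(x,0) = exp(-x)w(x,0) = 2sin(x) + 2sin(3x). The boundary conditions carry over: u(0,τ) = u(π,τ) = 0.
Separating variables: u = Σ c_n exp(-2n²τ) sin(nx). From u(x,0) = 2sin(x) + 2sin(3x): c_1=2, c_3=2.
So u(x,τ) = 2exp(-2τ)sin(x) + 2exp(-18τ)sin(3x), and w(x,τ) = exp(x)u(x,τ).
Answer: w(x, τ) = 2exp(x)exp(-2τ)sin(x) + 2exp(x)exp(-18τ)sin(3x)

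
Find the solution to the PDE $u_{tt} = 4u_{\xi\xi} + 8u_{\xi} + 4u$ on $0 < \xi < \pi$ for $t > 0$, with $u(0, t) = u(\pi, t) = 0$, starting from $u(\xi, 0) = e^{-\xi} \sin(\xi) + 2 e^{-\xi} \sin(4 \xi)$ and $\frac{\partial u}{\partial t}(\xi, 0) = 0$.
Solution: Substitute $u = e^{-\xi}w$.
Then $u_{\xi} = e^{-\xi}(w_{\xi} - w)$, $u_{\xi\xi} = e^{-\xi}(w_{\xi\xi} - 2w_{\xi} + w)$, $u_{tt} = e^{-\xi}w_{tt}$; substituting and dividing by $e^{-\xi}$, the lower-order terms cancel: $w_{tt} = 4w_{\xi\xi}$ (standard wave equation).
Data for $w$: $w(\xi,0) = e^{\xi}u(\xi,0) = \sin(\xi) + 2 \sin(4 \xi)$; $w_t(\xi,0) = e^{\xi}u_t(\xi,0) = 0$. The boundary conditions carry over: $w(0,t) = w(\pi,t) = 0$.
Separating variables: $w = \sum [A_n \cos(\omega_n t) + B_n \sin(\omega_n t)] \sin(n\xi)$, $\omega_n = 2n$. From ICs: $A_1=1, A_4=2$.
So $w(\xi,t) = \sin(\xi) \cos(2 t) + 2 \sin(4 \xi) \cos(8 t)$, and $u(\xi,t) = e^{-\xi}w(\xi,t)$.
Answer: $u(\xi, t) = e^{-\xi} \sin(\xi) \cos(2 t) + 2 e^{-\xi} \sin(4 \xi) \cos(8 t)$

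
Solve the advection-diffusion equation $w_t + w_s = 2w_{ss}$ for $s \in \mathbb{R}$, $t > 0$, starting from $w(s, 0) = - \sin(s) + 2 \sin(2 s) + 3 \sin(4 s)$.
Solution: Change to a moving frame: let $\eta = s - t$, $\sigma = t$ and write $w(s,t) = u(\eta,\sigma)$.
By the chain rule $w_t = u_{\sigma} - u_{\eta}$, $w_s = u_{\eta}$, $w_{ss} = u_{\eta\eta}$.
Then $w_t + w_s = u_{\sigma}$: the advection term cancels and the PDE becomes the heat equation $u_{\sigma} = 2u_{\eta\eta}$ on $\eta \in \mathbb{R}$.
Initial data: $u(\eta,0) = w(\eta,0) = - \sin(\eta) + 2 \sin(2 \eta) + 3 \sin(4 \eta)$.
On $\eta \in \mathbb{R}$ each mode satisfies $(\sin(n\eta))'' = -n^2 \sin(n\eta)$, so $e^{-2n^2\sigma} \sin(n\eta)$ solves the heat equation; by superposition $u(\eta,\sigma) = \sum c_n e^{-2n^2\sigma} \sin(n\eta)$.
Reading off the coefficients: $c_1=-1, c_2=2, c_4=3$, so $u(\eta,\sigma) = - e^{-2 \sigma} \sin(\eta) + 2 e^{-8 \sigma} \sin(2 \eta) + 3 e^{-32 \sigma} \sin(4 \eta)$.
Substituting back $\eta = s - t$, $\sigma = t$: $w(s,t) = u(s - t, t)$.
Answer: $w(s, t) = - e^{-2 t} \sin(s - t) + 2 e^{-8 t} \sin(2 s - 2 t) + 3 e^{-32 t} \sin(4 s - 4 t)$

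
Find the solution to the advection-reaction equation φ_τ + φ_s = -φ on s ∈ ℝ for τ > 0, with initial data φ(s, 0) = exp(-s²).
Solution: Substitute φ = exp(-τ)u, i.e. u = exp(τ)φ.
By the product rule, φ_τ = exp(-τ)(u_τ - u), φ_s = exp(-τ)u_s.
Substituting into the PDE and dividing by exp(-τ): u_τ - u + u_s = -u.
The lower-order terms cancel, leaving the standard advection equation u_τ + u_s = 0.
Initial data for u: u(s,0) = φ(s,0) = exp(-s²).
Solve for u:
  By method of characteristics (waves move right with speed 1):
  Along characteristics s - τ = const, u is constant, so u(s,τ) = f(s - τ) with f = u(·, 0).
Hence u(s,τ) = exp(-(s - τ)²).
Transform back: φ(s,τ) = exp(-τ)u(s,τ).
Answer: φ(s, τ) = exp(-τ)exp(-(s - τ)²)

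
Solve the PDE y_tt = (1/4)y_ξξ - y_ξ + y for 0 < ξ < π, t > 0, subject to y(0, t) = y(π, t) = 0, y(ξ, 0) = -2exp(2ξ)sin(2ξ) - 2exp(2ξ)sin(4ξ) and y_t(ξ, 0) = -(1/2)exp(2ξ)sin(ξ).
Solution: Substitute y = exp(2ξ)u, i.e. u = exp(-2ξ)y.
By the product rule, y_ξ = exp(2ξ)(u_ξ + 2u), y_ξξ = exp(2ξ)(u_ξξ + 4u_ξ + 4u), y_tt = exp(2ξ)u_tt.
Substituting into the PDE and dividing by exp(2ξ): u_tt = (1/4)(u_ξξ + 4u_ξ + 4u) - (u_ξ + 2u) + u.
The lower-order terms cancel, leaving the standard wave equation u_tt = (1/4)u_ξξ.
Initial data for u: u(ξ,0) = exp(-2ξ)y(ξ,0) = -2sin(2ξ) - 2sin(4ξ); u_t(ξ,0) = exp(-2ξ)y_t(ξ,0) = -(1/2)sin(ξ). The boundary conditions carry over: u(0,t) = u(π,t) = 0.
Solve for u:
  Using separation of variables u = X(ξ)T(t):
  Eigenfunctions: sin(nξ), n = 1, 2, 3, ...
  General solution: u(ξ, t) = Σ [A_n cos(n t/2) + B_n sin(n t/2)] sin(nξ)
  From u(ξ,0) = -2sin(2ξ) - 2sin(4ξ): A_2=-2, A_4=-2. From u_t(ξ,0) = -(1/2)sin(ξ), using u_t(ξ,0) = Σ ω_n B_n sin(nξ) with ω_n = n/2: B_1 = (-1/2)/(1/2) = -1.
Hence u(ξ,t) = -sin(t/2)sin(ξ) - 2sin(2ξ)cos(t) - 2sin(4ξ)cos(2t).
Transform back: y(ξ,t) = exp(2ξ)u(ξ,t).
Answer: y(ξ, t) = -exp(2ξ)sin(t/2)sin(ξ) - 2exp(2ξ)sin(2ξ)cos(t) - 2exp(2ξ)sin(4ξ)cos(2t)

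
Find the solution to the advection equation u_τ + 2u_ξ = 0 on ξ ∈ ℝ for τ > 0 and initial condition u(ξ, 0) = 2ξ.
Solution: By method of characteristics (waves move right with speed 2):
Along characteristics ξ - 2τ = const, u is constant, so u(ξ,τ) = f(ξ - 2τ) with f = u(·, 0).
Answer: u(ξ, τ) = 2ξ - 4τ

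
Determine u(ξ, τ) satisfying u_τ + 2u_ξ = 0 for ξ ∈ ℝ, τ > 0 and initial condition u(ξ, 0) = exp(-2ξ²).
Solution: By method of characteristics (waves move right with speed 2):
Along characteristics ξ - 2τ = const, u is constant, so u(ξ,τ) = f(ξ - 2τ) with f = u(·, 0).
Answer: u(ξ, τ) = exp(-2(ξ - 2τ)²)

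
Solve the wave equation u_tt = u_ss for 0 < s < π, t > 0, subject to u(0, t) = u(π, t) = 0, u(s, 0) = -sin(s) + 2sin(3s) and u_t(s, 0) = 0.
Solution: Using separation of variables u = X(s)T(t):
Eigenfunctions: sin(ns), n = 1, 2, 3, ...
General solution: u(s, t) = Σ [A_n cos(n t) + B_n sin(n t)] sin(ns)
From u(s,0) = -sin(s) + 2sin(3s): A_1=-1, A_3=2. From u_t(s,0) = 0: all B_n = 0.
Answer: u(s, t) = -sin(s)cos(t) + 2sin(3s)cos(3t)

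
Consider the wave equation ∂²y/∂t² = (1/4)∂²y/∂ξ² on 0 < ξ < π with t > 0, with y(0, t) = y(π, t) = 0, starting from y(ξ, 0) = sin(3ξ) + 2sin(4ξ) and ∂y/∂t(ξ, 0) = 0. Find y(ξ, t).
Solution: Separating variables: y = Σ [A_n cos(ω_n t) + B_n sin(ω_n t)] sin(nξ), ω_n = n/2. From ICs: A_3=1, A_4=2.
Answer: y(ξ, t) = sin(3ξ)cos(3t/2) + 2sin(4ξ)cos(2t)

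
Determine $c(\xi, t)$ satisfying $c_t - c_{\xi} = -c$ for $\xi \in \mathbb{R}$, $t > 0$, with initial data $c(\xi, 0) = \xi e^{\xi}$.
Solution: Substitute $c = e^{\xi}u$, i.e. $u = e^{-\xi}c$.
By the product rule, $c_{\xi} = e^{\xi}(u_{\xi} + u)$, $c_t = e^{\xi}u_t$.
Substituting into the PDE and dividing by $e^{\xi}$: $u_t - (u_{\xi} + u) = -u$.
The lower-order terms cancel, leaving the standard advection equation $u_t - u_{\xi} = 0$.
Initial data for $u$: $u(\xi,0) = e^{-\xi}c(\xi,0) = \xi$.
Solve for $u$:
  By method of characteristics (waves move left with speed 1):
  Along characteristics $\xi + t =$ const, $u$ is constant, so $u(\xi,t) = f(\xi + t)$ with $f = u( \cdot , 0)$.
Hence $u(\xi,t) = t + \xi$.
Transform back: $c(\xi,t) = e^{\xi}u(\xi,t)$.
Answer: $c(\xi, t) = \xi e^{\xi} + t e^{\xi}$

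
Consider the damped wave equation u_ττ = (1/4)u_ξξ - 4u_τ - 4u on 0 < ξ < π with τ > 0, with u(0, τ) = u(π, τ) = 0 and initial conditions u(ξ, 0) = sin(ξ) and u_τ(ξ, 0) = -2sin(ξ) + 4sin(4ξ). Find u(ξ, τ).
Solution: Substitute u = exp(-2τ)w.
Then u_τ = exp(-2τ)(w_τ - 2w), u_ττ = exp(-2τ)(w_ττ - 4w_τ + 4w), u_ξξ = exp(-2τ)w_ξξ; substituting and dividing by exp(-2τ), the lower-order terms cancel: w_ττ = (1/4)w_ξξ (standard wave equation).
Data for w: w(ξ,0) = u(ξ,0) = sin(ξ); w_τ(ξ,0) = u_τ(ξ,0) + 2u(ξ,0) = 4sin(4ξ). The boundary conditions carry over: w(0,τ) = w(π,τ) = 0.
Separating variables: w = Σ [A_n cos(ω_n τ) + B_n sin(ω_n τ)] sin(nξ), ω_n = n/2. From ICs (B_n = velocity coefficient / ω_n): A_1=1, B_4=2.
So w(ξ,τ) = sin(ξ)cos(τ/2) + 2sin(4ξ)sin(2τ), and u(ξ,τ) = exp(-2τ)w(ξ,τ).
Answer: u(ξ, τ) = exp(-2τ)sin(ξ)cos(τ/2) + 2exp(-2τ)sin(4ξ)sin(2τ)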